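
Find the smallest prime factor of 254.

254 is even: 2 divides it.

2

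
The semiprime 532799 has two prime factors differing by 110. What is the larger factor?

787

Since p = q + 110, we have 532799 = q(q + 110), so q² + 110q − 532799 = 0.
Discriminant: 110² + 4·532799 = 12100 + 2131196 = 2143296; √2143296 = 1464.
q = (−110 + 1464)/2 = 677, and p = q + 110 = 787.
Check: 677 · 787 = 532799.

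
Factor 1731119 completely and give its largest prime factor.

1731119 = 13 · 133163
133163 = 37 · 3599
3599 = 59 · 61
61 is prime.
So 1731119 = 13 · 37 · 59 · 61; the largest prime factor is 61.

61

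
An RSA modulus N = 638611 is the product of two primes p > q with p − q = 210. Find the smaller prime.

701

Since p = q + 210, we have 638611 = q(q + 210), so q² + 210q − 638611 = 0.
Discriminant: 210² + 4·638611 = 44100 + 2554444 = 2598544; √2598544 = 1612.
q = (−210 + 1612)/2 = 701, and p = q + 210 = 911.
Check: 701 · 911 = 638611.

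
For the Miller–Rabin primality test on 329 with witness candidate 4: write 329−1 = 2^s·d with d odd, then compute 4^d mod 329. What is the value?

329 − 1 = 328 = 2^3 · 41, so d = 41.
4^1 ≡ 4 (mod 329)
4^2 ≡ 4^2 = 16 ≡ 16 (mod 329)
4^4 ≡ 16^2 = 256 ≡ 256 (mod 329)
4^8 ≡ 256^2 = 65536 ≡ 65 (mod 329)
4^16 ≡ 65^2 = 4225 ≡ 277 (mod 329)
4^32 ≡ 277^2 = 76729 ≡ 72 (mod 329)
41 = 32 + 8 + 1 in binary powers of 2.
So 4^41 ≡ 72 · 65 · 4 ≡ 296 (mod 329).
Squaring chain: 296 → 102 → 205; never reaches −1, so base 4 is a Miller–Rabin witness that 329 is composite.

296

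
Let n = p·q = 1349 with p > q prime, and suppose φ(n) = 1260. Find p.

φ(n) = (p−1)(q−1) = n − (p+q) + 1, so p + q = 1349 − 1260 + 1 = 90.
p and q are the roots of t² − 90t + 1349 = 0.
Discriminant: 90² − 4·1349 = 8100 − 5396 = 2704; √2704 = 52.
q = (90 − 52)/2 = 19, p = (90 + 52)/2 = 71.
Check: 19 · 71 = 1349.

71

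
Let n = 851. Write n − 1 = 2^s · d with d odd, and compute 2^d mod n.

542

851 − 1 = 850 = 2^1 · 425, so d = 425.
2^1 ≡ 2 (mod 851)
2^2 ≡ 2^2 = 4 ≡ 4 (mod 851)
2^4 ≡ 4^2 = 16 ≡ 16 (mod 851)
2^8 ≡ 16^2 = 256 ≡ 256 (mod 851)
2^16 ≡ 256^2 = 65536 ≡ 9 (mod 851)
2^32 ≡ 9^2 = 81 ≡ 81 (mod 851)
2^64 ≡ 81^2 = 6561 ≡ 604 (mod 851)
2^128 ≡ 604^2 = 364816 ≡ 588 (mod 851)
2^256 ≡ 588^2 = 345744 ≡ 238 (mod 851)
425 = 256 + 128 + 32 + 8 + 1 in binary powers of 2.
So 2^425 ≡ 238 · 588 · 81 · 256 · 2 ≡ 542 (mod 851).
Squaring chain: 542; never reaches −1, so base 2 is a Miller–Rabin witness that 851 is composite.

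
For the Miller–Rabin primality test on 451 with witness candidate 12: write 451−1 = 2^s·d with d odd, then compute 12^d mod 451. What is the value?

243

451 − 1 = 450 = 2^1 · 225, so d = 225.
12^1 ≡ 12 (mod 451)
12^2 ≡ 12^2 = 144 ≡ 144 (mod 451)
12^4 ≡ 144^2 = 20736 ≡ 441 (mod 451)
12^8 ≡ 441^2 = 194481 ≡ 100 (mod 451)
12^16 ≡ 100^2 = 10000 ≡ 78 (mod 451)
12^32 ≡ 78^2 = 6084 ≡ 221 (mod 451)
12^64 ≡ 221^2 = 48841 ≡ 133 (mod 451)
12^128 ≡ 133^2 = 17689 ≡ 100 (mod 451)
225 = 128 + 64 + 32 + 1 in binary powers of 2.
So 12^225 ≡ 100 · 133 · 221 · 12 ≡ 243 (mod 451).
Squaring chain: 243; never reaches −1, so base 12 is a Miller–Rabin witness that 451 is composite.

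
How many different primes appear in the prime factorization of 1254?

4

1254 = 2 · 627
627 = 3 · 209
209 = 11 · 19
1254 = 2 · 3 · 11 · 19, which has 4 distinct prime factors.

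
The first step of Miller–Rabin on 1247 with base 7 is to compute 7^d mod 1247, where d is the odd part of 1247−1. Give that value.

1247 − 1 = 1246 = 2^1 · 623, so d = 623.
7^1 ≡ 7 (mod 1247)
7^2 ≡ 7^2 = 49 ≡ 49 (mod 1247)
7^4 ≡ 49^2 = 2401 ≡ 1154 (mod 1247)
7^8 ≡ 1154^2 = 1331716 ≡ 1167 (mod 1247)
7^16 ≡ 1167^2 = 1361889 ≡ 165 (mod 1247)
7^32 ≡ 165^2 = 27225 ≡ 1038 (mod 1247)
7^64 ≡ 1038^2 = 1077444 ≡ 36 (mod 1247)
7^128 ≡ 36^2 = 1296 ≡ 49 (mod 1247)
7^256 ≡ 49^2 = 2401 ≡ 1154 (mod 1247)
7^512 ≡ 1154^2 = 1331716 ≡ 1167 (mod 1247)
623 = 512 + 64 + 32 + 8 + 4 + 2 + 1 in binary powers of 2.
So 7^623 ≡ 1167 · 36 · 1038 · 1167 · 1154 · 49 · 7 ≡ 639 (mod 1247).
Squaring chain: 639; never reaches −1, so base 7 is a Miller–Rabin witness that 1247 is composite.

639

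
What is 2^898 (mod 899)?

2^1 ≡ 2 (mod 899)
2^2 ≡ 2^2 = 4 ≡ 4 (mod 899)
2^4 ≡ 4^2 = 16 ≡ 16 (mod 899)
2^8 ≡ 16^2 = 256 ≡ 256 (mod 899)
2^16 ≡ 256^2 = 65536 ≡ 808 (mod 899)
2^32 ≡ 808^2 = 652864 ≡ 190 (mod 899)
2^64 ≡ 190^2 = 36100 ≡ 140 (mod 899)
2^128 ≡ 140^2 = 19600 ≡ 721 (mod 899)
2^256 ≡ 721^2 = 519841 ≡ 219 (mod 899)
2^512 ≡ 219^2 = 47961 ≡ 314 (mod 899)
898 = 512 + 256 + 128 + 2 in binary powers of 2.
So 2^898 ≡ 314 · 219 · 721 · 4 ≡ 845 (mod 899).
Since 845 ≠ 1, base 2 is a Fermat witness: 899 is composite.

845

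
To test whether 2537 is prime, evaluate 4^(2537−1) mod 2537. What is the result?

4^1 ≡ 4 (mod 2537)
4^2 ≡ 4^2 = 16 ≡ 16 (mod 2537)
4^4 ≡ 16^2 = 256 ≡ 256 (mod 2537)
4^8 ≡ 256^2 = 65536 ≡ 2111 (mod 2537)
4^16 ≡ 2111^2 = 4456321 ≡ 1349 (mod 2537)
4^32 ≡ 1349^2 = 1819801 ≡ 772 (mod 2537)
4^64 ≡ 772^2 = 595984 ≡ 2326 (mod 2537)
4^128 ≡ 2326^2 = 5410276 ≡ 1392 (mod 2537)
4^256 ≡ 1392^2 = 1937664 ≡ 1933 (mod 2537)
4^512 ≡ 1933^2 = 3736489 ≡ 2025 (mod 2537)
4^1024 ≡ 2025^2 = 4100625 ≡ 833 (mod 2537)
4^2048 ≡ 833^2 = 693889 ≡ 1288 (mod 2537)
2536 = 2048 + 256 + 128 + 64 + 32 + 8 in binary powers of 2.
So 4^2536 ≡ 1288 · 1933 · 1392 · 2326 · 772 · 2111 ≡ 317 (mod 2537).
Since 317 ≠ 1, base 4 is a Fermat witness: 2537 is composite.

317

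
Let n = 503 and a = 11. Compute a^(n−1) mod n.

1

11^1 ≡ 11 (mod 503)
11^2 ≡ 11^2 = 121 ≡ 121 (mod 503)
11^4 ≡ 121^2 = 14641 ≡ 54 (mod 503)
11^8 ≡ 54^2 = 2916 ≡ 401 (mod 503)
11^16 ≡ 401^2 = 160801 ≡ 344 (mod 503)
11^32 ≡ 344^2 = 118336 ≡ 131 (mod 503)
11^64 ≡ 131^2 = 17161 ≡ 59 (mod 503)
11^128 ≡ 59^2 = 3481 ≡ 463 (mod 503)
11^256 ≡ 463^2 = 214369 ≡ 91 (mod 503)
502 = 256 + 128 + 64 + 32 + 16 + 4 + 2 in binary powers of 2.
So 11^502 ≡ 91 · 463 · 59 · 131 · 344 · 54 · 121 ≡ 1 (mod 503).
Since the result is 1, base 11 gives no evidence that 503 is composite.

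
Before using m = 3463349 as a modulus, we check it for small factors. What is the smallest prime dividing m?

3463349 is odd.
Digit sum 32, not divisible by 3.
Ends in 9: not divisible by 5.
7: 3463349 = 7·494764 + 1
11: 3463349 = 11·314849 + 10
13: 3463349 = 13·266411 + 6
17: 3463349 = 17·203726 + 7
19: 3463349 = 19·182281 + 10
23: 3463349 = 23·150580 + 9
29: 3463349 = 29·119425 + 24
31: 3463349 = 31·111720 + 29
37: 3463349 = 37·93604 + 1
41: 3463349 = 41·84471 + 38
43: 3463349 = 43·80543

43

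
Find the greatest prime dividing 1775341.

1775341 = 19 · 93439
93439 = 41 · 2279
2279 = 43 · 53
53 is prime.
So 1775341 = 19 · 41 · 43 · 53; the largest prime factor is 53.

53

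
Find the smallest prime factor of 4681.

4681 is odd.
Digit sum 19, not divisible by 3.
Ends in 1: not divisible by 5.
7: 4681 = 7·668 + 5
11: 4681 = 11·425 + 6
13: 4681 = 13·360 + 1
17: 4681 = 17·275 + 6
19: 4681 = 19·246 + 7
23: 4681 = 23·203 + 12
29: 4681 = 29·161 + 12
31: 4681 = 31·151

31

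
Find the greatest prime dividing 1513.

89

1513 = 17 · 89
89 is prime.
So 1513 = 17 · 89; the largest prime factor is 89.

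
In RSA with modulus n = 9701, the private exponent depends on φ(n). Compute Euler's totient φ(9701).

Factor: 9701 = 89 · 109.
φ(9701) = (89−1) · (109−1) = 88 · 108 = 9504.

9504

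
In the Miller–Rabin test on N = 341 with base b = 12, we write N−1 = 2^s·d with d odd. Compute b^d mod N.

254

341 − 1 = 340 = 2^2 · 85, so d = 85.
12^1 ≡ 12 (mod 341)
12^2 ≡ 12^2 = 144 ≡ 144 (mod 341)
12^4 ≡ 144^2 = 20736 ≡ 276 (mod 341)
12^8 ≡ 276^2 = 76176 ≡ 133 (mod 341)
12^16 ≡ 133^2 = 17689 ≡ 298 (mod 341)
12^32 ≡ 298^2 = 88804 ≡ 144 (mod 341)
12^64 ≡ 144^2 = 20736 ≡ 276 (mod 341)
85 = 64 + 16 + 4 + 1 in binary powers of 2.
So 12^85 ≡ 276 · 298 · 276 · 12 ≡ 254 (mod 341).
Squaring chain: 254 → 67; never reaches −1, so base 12 is a Miller–Rabin witness that 341 is composite.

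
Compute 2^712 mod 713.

2^1 ≡ 2 (mod 713)
2^2 ≡ 2^2 = 4 ≡ 4 (mod 713)
2^4 ≡ 4^2 = 16 ≡ 16 (mod 713)
2^8 ≡ 16^2 = 256 ≡ 256 (mod 713)
2^16 ≡ 256^2 = 65536 ≡ 653 (mod 713)
2^32 ≡ 653^2 = 426409 ≡ 35 (mod 713)
2^64 ≡ 35^2 = 1225 ≡ 512 (mod 713)
2^128 ≡ 512^2 = 262144 ≡ 473 (mod 713)
2^256 ≡ 473^2 = 223729 ≡ 560 (mod 713)
2^512 ≡ 560^2 = 313600 ≡ 593 (mod 713)
712 = 512 + 128 + 64 + 8 in binary powers of 2.
So 2^712 ≡ 593 · 473 · 512 · 256 ≡ 624 (mod 713).
Since 624 ≠ 1, base 2 is a Fermat witness: 713 is composite.

624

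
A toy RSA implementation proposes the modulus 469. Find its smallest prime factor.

469 is odd.
Digit sum 19, not divisible by 3.
Ends in 9: not divisible by 5.
7: 469 = 7·67

7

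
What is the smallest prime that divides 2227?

17

2227 is odd.
Digit sum 13, not divisible by 3.
Ends in 7: not divisible by 5.
7: 2227 = 7·318 + 1
11: 2227 = 11·202 + 5
13: 2227 = 13·171 + 4
17: 2227 = 17·131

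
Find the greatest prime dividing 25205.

25205 = 5 · 5041
5041 = 71 · 71
71 = 71 · 1
So 25205 = 5 · 71^2; the largest prime factor is 71.

71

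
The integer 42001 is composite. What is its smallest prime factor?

42001 is odd.
Digit sum 7, not divisible by 3.
Ends in 1: not divisible by 5.
7: 42001 = 7·6000 + 1
11: 42001 = 11·3818 + 3
13: 42001 = 13·3230 + 11
17: 42001 = 17·2470 + 11
19: 42001 = 19·2210 + 11
23: 42001 = 23·1826 + 3
29: 42001 = 29·1448 + 9
31: 42001 = 31·1354 + 27
37: 42001 = 37·1135 + 6
41: 42001 = 41·1024 + 17
43: 42001 = 43·976 + 33
47: 42001 = 47·893 + 30
53: 42001 = 53·792 + 25
59: 42001 = 59·711 + 52
61: 42001 = 61·688 + 33
67: 42001 = 67·626 + 59
71: 42001 = 71·591 + 40
73: 42001 = 73·575 + 26
79: 42001 = 79·531 + 52
83: 42001 = 83·506 + 3
89: 42001 = 89·471 + 82
97: 42001 = 97·433

97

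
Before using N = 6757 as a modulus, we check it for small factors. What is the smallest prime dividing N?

29

6757 is odd.
Digit sum 25, not divisible by 3.
Ends in 7: not divisible by 5.
7: 6757 = 7·965 + 2
11: 6757 = 11·614 + 3
13: 6757 = 13·519 + 10
17: 6757 = 17·397 + 8
19: 6757 = 19·355 + 12
23: 6757 = 23·293 + 18
29: 6757 = 29·233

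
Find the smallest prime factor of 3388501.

3388501 is odd.
Digit sum 28, not divisible by 3.
Ends in 1: not divisible by 5.
7: 3388501 = 7·484071 + 4
11: 3388501 = 11·308045 + 6
13: 3388501 = 13·260653 + 12
17: 3388501 = 17·199323 + 10
19: 3388501 = 19·178342 + 3
23: 3388501 = 23·147326 + 3
29: 3388501 = 29·116844 + 25
31: 3388501 = 31·109306 + 15
37: 3388501 = 37·91581 + 4
41: 3388501 = 41·82646 + 15
43: 3388501 = 43·78802 + 15
47: 3388501 = 47·72095 + 36
53: 3388501 = 53·63933 + 52
59: 3388501 = 59·57432 + 13
61: 3388501 = 61·55549 + 12
67: 3388501 = 67·50574 + 43
71: 3388501 = 71·47725 + 26
73: 3388501 = 73·46417 + 60
79: 3388501 = 79·42892 + 33
83: 3388501 = 83·40825 + 26
89: 3388501 = 89·38073 + 4
97: 3388501 = 97·34933

97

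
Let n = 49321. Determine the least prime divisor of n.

31

49321 is odd.
Digit sum 19, not divisible by 3.
Ends in 1: not divisible by 5.
7: 49321 = 7·7045 + 6
11: 49321 = 11·4483 + 8
13: 49321 = 13·3793 + 12
17: 49321 = 17·2901 + 4
19: 49321 = 19·2595 + 16
23: 49321 = 23·2144 + 9
29: 49321 = 29·1700 + 21
31: 49321 = 31·1591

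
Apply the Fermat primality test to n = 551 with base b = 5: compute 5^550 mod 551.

480

5^1 ≡ 5 (mod 551)
5^2 ≡ 5^2 = 25 ≡ 25 (mod 551)
5^4 ≡ 25^2 = 625 ≡ 74 (mod 551)
5^8 ≡ 74^2 = 5476 ≡ 517 (mod 551)
5^16 ≡ 517^2 = 267289 ≡ 54 (mod 551)
5^32 ≡ 54^2 = 2916 ≡ 161 (mod 551)
5^64 ≡ 161^2 = 25921 ≡ 24 (mod 551)
5^128 ≡ 24^2 = 576 ≡ 25 (mod 551)
5^256 ≡ 25^2 = 625 ≡ 74 (mod 551)
5^512 ≡ 74^2 = 5476 ≡ 517 (mod 551)
550 = 512 + 32 + 4 + 2 in binary powers of 2.
So 5^550 ≡ 517 · 161 · 74 · 25 ≡ 480 (mod 551).
Since 480 ≠ 1, base 5 is a Fermat witness: 551 is composite.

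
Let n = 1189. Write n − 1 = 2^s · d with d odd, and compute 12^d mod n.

157

1189 − 1 = 1188 = 2^2 · 297, so d = 297.
12^1 ≡ 12 (mod 1189)
12^2 ≡ 12^2 = 144 ≡ 144 (mod 1189)
12^4 ≡ 144^2 = 20736 ≡ 523 (mod 1189)
12^8 ≡ 523^2 = 273529 ≡ 59 (mod 1189)
12^16 ≡ 59^2 = 3481 ≡ 1103 (mod 1189)
12^32 ≡ 1103^2 = 1216609 ≡ 262 (mod 1189)
12^64 ≡ 262^2 = 68644 ≡ 871 (mod 1189)
12^128 ≡ 871^2 = 758641 ≡ 59 (mod 1189)
12^256 ≡ 59^2 = 3481 ≡ 1103 (mod 1189)
297 = 256 + 32 + 8 + 1 in binary powers of 2.
So 12^297 ≡ 1103 · 262 · 59 · 12 ≡ 157 (mod 1189).
Squaring chain: 157 → 869; never reaches −1, so base 12 is a Miller–Rabin witness that 1189 is composite.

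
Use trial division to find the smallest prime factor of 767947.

767947 is odd.
Digit sum 40, not divisible by 3.
Ends in 7: not divisible by 5.
7: 767947 = 7·109706 + 5
11: 767947 = 11·69813 + 4
13: 767947 = 13·59072 + 11
17: 767947 = 17·45173 + 6
19: 767947 = 19·40418 + 5
23: 767947 = 23·33389

23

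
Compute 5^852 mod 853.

1

5^1 ≡ 5 (mod 853)
5^2 ≡ 5^2 = 25 ≡ 25 (mod 853)
5^4 ≡ 25^2 = 625 ≡ 625 (mod 853)
5^8 ≡ 625^2 = 390625 ≡ 804 (mod 853)
5^16 ≡ 804^2 = 646416 ≡ 695 (mod 853)
5^32 ≡ 695^2 = 483025 ≡ 227 (mod 853)
5^64 ≡ 227^2 = 51529 ≡ 349 (mod 853)
5^128 ≡ 349^2 = 121801 ≡ 675 (mod 853)
5^256 ≡ 675^2 = 455625 ≡ 123 (mod 853)
5^512 ≡ 123^2 = 15129 ≡ 628 (mod 853)
852 = 512 + 256 + 64 + 16 + 4 in binary powers of 2.
So 5^852 ≡ 628 · 123 · 349 · 695 · 625 ≡ 1 (mod 853).
Since the result is 1, base 5 gives no evidence that 853 is composite.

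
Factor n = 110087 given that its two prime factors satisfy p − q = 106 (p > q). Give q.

Since p = q + 106, we have 110087 = q(q + 106), so q² + 106q − 110087 = 0.
Discriminant: 106² + 4·110087 = 11236 + 440348 = 451584; √451584 = 672.
q = (−106 + 672)/2 = 283, and p = q + 106 = 389.
Check: 283 · 389 = 110087.

283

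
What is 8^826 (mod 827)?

8^1 ≡ 8 (mod 827)
8^2 ≡ 8^2 = 64 ≡ 64 (mod 827)
8^4 ≡ 64^2 = 4096 ≡ 788 (mod 827)
8^8 ≡ 788^2 = 620944 ≡ 694 (mod 827)
8^16 ≡ 694^2 = 481636 ≡ 322 (mod 827)
8^32 ≡ 322^2 = 103684 ≡ 309 (mod 827)
8^64 ≡ 309^2 = 95481 ≡ 376 (mod 827)
8^128 ≡ 376^2 = 141376 ≡ 786 (mod 827)
8^256 ≡ 786^2 = 617796 ≡ 27 (mod 827)
8^512 ≡ 27^2 = 729 ≡ 729 (mod 827)
826 = 512 + 256 + 32 + 16 + 8 + 2 in binary powers of 2.
So 8^826 ≡ 729 · 27 · 309 · 322 · 694 · 64 ≡ 1 (mod 827).
Since the result is 1, base 8 gives no evidence that 827 is composite.

1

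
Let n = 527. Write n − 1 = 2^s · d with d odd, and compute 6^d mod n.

527 − 1 = 526 = 2^1 · 263, so d = 263.
6^1 ≡ 6 (mod 527)
6^2 ≡ 6^2 = 36 ≡ 36 (mod 527)
6^4 ≡ 36^2 = 1296 ≡ 242 (mod 527)
6^8 ≡ 242^2 = 58564 ≡ 67 (mod 527)
6^16 ≡ 67^2 = 4489 ≡ 273 (mod 527)
6^32 ≡ 273^2 = 74529 ≡ 222 (mod 527)
6^64 ≡ 222^2 = 49284 ≡ 273 (mod 527)
6^128 ≡ 273^2 = 74529 ≡ 222 (mod 527)
6^256 ≡ 222^2 = 49284 ≡ 273 (mod 527)
263 = 256 + 4 + 2 + 1 in binary powers of 2.
So 6^263 ≡ 273 · 242 · 36 · 6 ≡ 150 (mod 527).
Squaring chain: 150; never reaches −1, so base 6 is a Miller–Rabin witness that 527 is composite.

150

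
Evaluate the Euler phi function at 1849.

1806

Factor: 1849 = 43^2.
φ(1849) = 43^1·(43−1) = 1806.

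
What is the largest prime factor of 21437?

97

21437 = 13 · 1649
1649 = 17 · 97
97 is prime.
So 21437 = 13 · 17 · 97; the largest prime factor is 97.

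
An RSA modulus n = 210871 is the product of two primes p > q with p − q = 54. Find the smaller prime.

433

Since p = q + 54, we have 210871 = q(q + 54), so q² + 54q − 210871 = 0.
Discriminant: 54² + 4·210871 = 2916 + 843484 = 846400; √846400 = 920.
q = (−54 + 920)/2 = 433, and p = q + 54 = 487.
Check: 433 · 487 = 210871.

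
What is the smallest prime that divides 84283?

89

84283 is odd.
Digit sum 25, not divisible by 3.
Ends in 3: not divisible by 5.
7: 84283 = 7·12040 + 3
11: 84283 = 11·7662 + 1
13: 84283 = 13·6483 + 4
17: 84283 = 17·4957 + 14
19: 84283 = 19·4435 + 18
23: 84283 = 23·3664 + 11
29: 84283 = 29·2906 + 9
31: 84283 = 31·2718 + 25
37: 84283 = 37·2277 + 34
41: 84283 = 41·2055 + 28
43: 84283 = 43·1960 + 3
47: 84283 = 47·1793 + 12
53: 84283 = 53·1590 + 13
59: 84283 = 59·1428 + 31
61: 84283 = 61·1381 + 42
67: 84283 = 67·1257 + 64
71: 84283 = 71·1187 + 6
73: 84283 = 73·1154 + 41
79: 84283 = 79·1066 + 69
83: 84283 = 83·1015 + 38
89: 84283 = 89·947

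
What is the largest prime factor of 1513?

89

1513 = 17 · 89
89 is prime.
So 1513 = 17 · 89; the largest prime factor is 89.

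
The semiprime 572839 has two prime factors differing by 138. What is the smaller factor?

691

Since p = q + 138, we have 572839 = q(q + 138), so q² + 138q − 572839 = 0.
Discriminant: 138² + 4·572839 = 19044 + 2291356 = 2310400; √2310400 = 1520.
q = (−138 + 1520)/2 = 691, and p = q + 138 = 829.
Check: 691 · 829 = 572839.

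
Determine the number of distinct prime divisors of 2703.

2703 = 3 · 901
901 = 17 · 53
2703 = 3 · 17 · 53, which has 3 distinct prime factors.

3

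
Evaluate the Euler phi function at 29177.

Factor: 29177 = 163 · 179.
φ(29177) = (163−1) · (179−1) = 162 · 178 = 28836.

28836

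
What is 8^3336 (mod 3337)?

8^1 ≡ 8 (mod 3337)
8^2 ≡ 8^2 = 64 ≡ 64 (mod 3337)
8^4 ≡ 64^2 = 4096 ≡ 759 (mod 3337)
8^8 ≡ 759^2 = 576081 ≡ 2117 (mod 3337)
8^16 ≡ 2117^2 = 4481689 ≡ 98 (mod 3337)
8^32 ≡ 98^2 = 9604 ≡ 2930 (mod 3337)
8^64 ≡ 2930^2 = 8584900 ≡ 2136 (mod 3337)
8^128 ≡ 2136^2 = 4562496 ≡ 817 (mod 3337)
8^256 ≡ 817^2 = 667489 ≡ 89 (mod 3337)
8^512 ≡ 89^2 = 7921 ≡ 1247 (mod 3337)
8^1024 ≡ 1247^2 = 1555009 ≡ 3304 (mod 3337)
8^2048 ≡ 3304^2 = 10916416 ≡ 1089 (mod 3337)
3336 = 2048 + 1024 + 256 + 8 in binary powers of 2.
So 8^3336 ≡ 1089 · 3304 · 89 · 2117 ≡ 1935 (mod 3337).
Since 1935 ≠ 1, base 8 is a Fermat witness: 3337 is composite.

1935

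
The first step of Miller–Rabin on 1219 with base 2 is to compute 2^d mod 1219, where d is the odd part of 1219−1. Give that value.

1219 − 1 = 1218 = 2^1 · 609, so d = 609.
2^1 ≡ 2 (mod 1219)
2^2 ≡ 2^2 = 4 ≡ 4 (mod 1219)
2^4 ≡ 4^2 = 16 ≡ 16 (mod 1219)
2^8 ≡ 16^2 = 256 ≡ 256 (mod 1219)
2^16 ≡ 256^2 = 65536 ≡ 929 (mod 1219)
2^32 ≡ 929^2 = 863041 ≡ 1208 (mod 1219)
2^64 ≡ 1208^2 = 1459264 ≡ 121 (mod 1219)
2^128 ≡ 121^2 = 14641 ≡ 13 (mod 1219)
2^256 ≡ 13^2 = 169 ≡ 169 (mod 1219)
2^512 ≡ 169^2 = 28561 ≡ 524 (mod 1219)
609 = 512 + 64 + 32 + 1 in binary powers of 2.
So 2^609 ≡ 524 · 121 · 1208 · 2 ≡ 867 (mod 1219).
Squaring chain: 867; never reaches −1, so base 2 is a Miller–Rabin witness that 1219 is composite.

867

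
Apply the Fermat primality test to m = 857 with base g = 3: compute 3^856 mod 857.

3^1 ≡ 3 (mod 857)
3^2 ≡ 3^2 = 9 ≡ 9 (mod 857)
3^4 ≡ 9^2 = 81 ≡ 81 (mod 857)
3^8 ≡ 81^2 = 6561 ≡ 562 (mod 857)
3^16 ≡ 562^2 = 315844 ≡ 468 (mod 857)
3^32 ≡ 468^2 = 219024 ≡ 489 (mod 857)
3^64 ≡ 489^2 = 239121 ≡ 18 (mod 857)
3^128 ≡ 18^2 = 324 ≡ 324 (mod 857)
3^256 ≡ 324^2 = 104976 ≡ 422 (mod 857)
3^512 ≡ 422^2 = 178084 ≡ 685 (mod 857)
856 = 512 + 256 + 64 + 16 + 8 in binary powers of 2.
So 3^856 ≡ 685 · 422 · 18 · 468 · 562 ≡ 1 (mod 857).
Since the result is 1, base 3 gives no evidence that 857 is composite.

1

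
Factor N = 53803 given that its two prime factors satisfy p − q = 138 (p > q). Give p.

311

Since p = q + 138, we have 53803 = q(q + 138), so q² + 138q − 53803 = 0.
Discriminant: 138² + 4·53803 = 19044 + 215212 = 234256; √234256 = 484.
q = (−138 + 484)/2 = 173, and p = q + 138 = 311.
Check: 173 · 311 = 53803.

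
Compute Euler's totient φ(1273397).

1234240

Factor: 1273397 = 59 · 113 · 191.
φ(1273397) = (59−1) · (113−1) · (191−1) = 58 · 112 · 190 = 1234240.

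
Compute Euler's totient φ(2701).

2592

Factor: 2701 = 37 · 73.
φ(2701) = (37−1) · (73−1) = 36 · 72 = 2592.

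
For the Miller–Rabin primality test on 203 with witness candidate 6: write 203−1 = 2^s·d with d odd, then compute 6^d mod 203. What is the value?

13

203 − 1 = 202 = 2^1 · 101, so d = 101.
6^1 ≡ 6 (mod 203)
6^2 ≡ 6^2 = 36 ≡ 36 (mod 203)
6^4 ≡ 36^2 = 1296 ≡ 78 (mod 203)
6^8 ≡ 78^2 = 6084 ≡ 197 (mod 203)
6^16 ≡ 197^2 = 38809 ≡ 36 (mod 203)
6^32 ≡ 36^2 = 1296 ≡ 78 (mod 203)
6^64 ≡ 78^2 = 6084 ≡ 197 (mod 203)
101 = 64 + 32 + 4 + 1 in binary powers of 2.
So 6^101 ≡ 197 · 78 · 78 · 6 ≡ 13 (mod 203).
Squaring chain: 13; never reaches −1, so base 6 is a Miller–Rabin witness that 203 is composite.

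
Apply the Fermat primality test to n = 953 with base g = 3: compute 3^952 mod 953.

3^1 ≡ 3 (mod 953)
3^2 ≡ 3^2 = 9 ≡ 9 (mod 953)
3^4 ≡ 9^2 = 81 ≡ 81 (mod 953)
3^8 ≡ 81^2 = 6561 ≡ 843 (mod 953)
3^16 ≡ 843^2 = 710649 ≡ 664 (mod 953)
3^32 ≡ 664^2 = 440896 ≡ 610 (mod 953)
3^64 ≡ 610^2 = 372100 ≡ 430 (mod 953)
3^128 ≡ 430^2 = 184900 ≡ 18 (mod 953)
3^256 ≡ 18^2 = 324 ≡ 324 (mod 953)
3^512 ≡ 324^2 = 104976 ≡ 146 (mod 953)
952 = 512 + 256 + 128 + 32 + 16 + 8 in binary powers of 2.
So 3^952 ≡ 146 · 324 · 18 · 610 · 664 · 843 ≡ 1 (mod 953).
Since the result is 1, base 3 gives no evidence that 953 is composite.

1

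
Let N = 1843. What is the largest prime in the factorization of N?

97

1843 = 19 · 97
97 is prime.
So 1843 = 19 · 97; the largest prime factor is 97.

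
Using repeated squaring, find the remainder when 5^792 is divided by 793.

5^1 ≡ 5 (mod 793)
5^2 ≡ 5^2 = 25 ≡ 25 (mod 793)
5^4 ≡ 25^2 = 625 ≡ 625 (mod 793)
5^8 ≡ 625^2 = 390625 ≡ 469 (mod 793)
5^16 ≡ 469^2 = 219961 ≡ 300 (mod 793)
5^32 ≡ 300^2 = 90000 ≡ 391 (mod 793)
5^64 ≡ 391^2 = 152881 ≡ 625 (mod 793)
5^128 ≡ 625^2 = 390625 ≡ 469 (mod 793)
5^256 ≡ 469^2 = 219961 ≡ 300 (mod 793)
5^512 ≡ 300^2 = 90000 ≡ 391 (mod 793)
792 = 512 + 256 + 16 + 8 in binary powers of 2.
So 5^792 ≡ 391 · 300 · 300 · 469 ≡ 508 (mod 793).
Since 508 ≠ 1, base 5 is a Fermat witness: 793 is composite.

508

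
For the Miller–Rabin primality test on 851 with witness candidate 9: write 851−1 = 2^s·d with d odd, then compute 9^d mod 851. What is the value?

851 − 1 = 850 = 2^1 · 425, so d = 425.
9^1 ≡ 9 (mod 851)
9^2 ≡ 9^2 = 81 ≡ 81 (mod 851)
9^4 ≡ 81^2 = 6561 ≡ 604 (mod 851)
9^8 ≡ 604^2 = 364816 ≡ 588 (mod 851)
9^16 ≡ 588^2 = 345744 ≡ 238 (mod 851)
9^32 ≡ 238^2 = 56644 ≡ 478 (mod 851)
9^64 ≡ 478^2 = 228484 ≡ 416 (mod 851)
9^128 ≡ 416^2 = 173056 ≡ 303 (mod 851)
9^256 ≡ 303^2 = 91809 ≡ 752 (mod 851)
425 = 256 + 128 + 32 + 8 + 1 in binary powers of 2.
So 9^425 ≡ 752 · 303 · 478 · 588 · 9 ≡ 303 (mod 851).
Squaring chain: 303; never reaches −1, so base 9 is a Miller–Rabin witness that 851 is composite.

303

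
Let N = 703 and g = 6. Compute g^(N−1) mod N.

628

6^1 ≡ 6 (mod 703)
6^2 ≡ 6^2 = 36 ≡ 36 (mod 703)
6^4 ≡ 36^2 = 1296 ≡ 593 (mod 703)
6^8 ≡ 593^2 = 351649 ≡ 149 (mod 703)
6^16 ≡ 149^2 = 22201 ≡ 408 (mod 703)
6^32 ≡ 408^2 = 166464 ≡ 556 (mod 703)
6^64 ≡ 556^2 = 309136 ≡ 519 (mod 703)
6^128 ≡ 519^2 = 269361 ≡ 112 (mod 703)
6^256 ≡ 112^2 = 12544 ≡ 593 (mod 703)
6^512 ≡ 593^2 = 351649 ≡ 149 (mod 703)
702 = 512 + 128 + 32 + 16 + 8 + 4 + 2 in binary powers of 2.
So 6^702 ≡ 149 · 112 · 556 · 408 · 149 · 593 · 36 ≡ 628 (mod 703).
Since 628 ≠ 1, base 6 is a Fermat witness: 703 is composite.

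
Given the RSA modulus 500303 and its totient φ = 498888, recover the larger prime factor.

φ(n) = (p−1)(q−1) = n − (p+q) + 1, so p + q = 500303 − 498888 + 1 = 1416.
p and q are the roots of t² − 1416t + 500303 = 0.
Discriminant: 1416² − 4·500303 = 2005056 − 2001212 = 3844; √3844 = 62.
q = (1416 − 62)/2 = 677, p = (1416 + 62)/2 = 739.
Check: 677 · 739 = 500303.

739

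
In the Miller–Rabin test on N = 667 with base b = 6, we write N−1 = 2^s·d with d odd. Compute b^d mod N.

9

667 − 1 = 666 = 2^1 · 333, so d = 333.
6^1 ≡ 6 (mod 667)
6^2 ≡ 6^2 = 36 ≡ 36 (mod 667)
6^4 ≡ 36^2 = 1296 ≡ 629 (mod 667)
6^8 ≡ 629^2 = 395641 ≡ 110 (mod 667)
6^16 ≡ 110^2 = 12100 ≡ 94 (mod 667)
6^32 ≡ 94^2 = 8836 ≡ 165 (mod 667)
6^64 ≡ 165^2 = 27225 ≡ 545 (mod 667)
6^128 ≡ 545^2 = 297025 ≡ 210 (mod 667)
6^256 ≡ 210^2 = 44100 ≡ 78 (mod 667)
333 = 256 + 64 + 8 + 4 + 1 in binary powers of 2.
So 6^333 ≡ 78 · 545 · 110 · 629 · 6 ≡ 9 (mod 667).
Squaring chain: 9; never reaches −1, so base 6 is a Miller–Rabin witness that 667 is composite.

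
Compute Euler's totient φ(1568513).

Factor: 1568513 = 107^2 · 137.
φ(1568513) = 107^1·(107−1) · (137−1) = 11342 · 136 = 1542512.

1542512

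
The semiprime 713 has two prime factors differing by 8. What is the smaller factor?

Since p = q + 8, we have 713 = q(q + 8), so q² + 8q − 713 = 0.
Discriminant: 8² + 4·713 = 64 + 2852 = 2916; √2916 = 54.
q = (−8 + 54)/2 = 23, and p = q + 8 = 31.
Check: 23 · 31 = 713.

23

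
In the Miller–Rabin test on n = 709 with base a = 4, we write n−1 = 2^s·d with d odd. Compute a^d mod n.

708

709 − 1 = 708 = 2^2 · 177, so d = 177.
4^1 ≡ 4 (mod 709)
4^2 ≡ 4^2 = 16 ≡ 16 (mod 709)
4^4 ≡ 16^2 = 256 ≡ 256 (mod 709)
4^8 ≡ 256^2 = 65536 ≡ 308 (mod 709)
4^16 ≡ 308^2 = 94864 ≡ 567 (mod 709)
4^32 ≡ 567^2 = 321489 ≡ 312 (mod 709)
4^64 ≡ 312^2 = 97344 ≡ 211 (mod 709)
4^128 ≡ 211^2 = 44521 ≡ 563 (mod 709)
177 = 128 + 32 + 16 + 1 in binary powers of 2.
So 4^177 ≡ 563 · 312 · 567 · 4 ≡ 708 (mod 709).
Since 4^d ≡ 708 (mod 709), base 4 does not prove 709 composite.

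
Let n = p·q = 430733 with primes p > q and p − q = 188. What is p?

757

Since p = q + 188, we have 430733 = q(q + 188), so q² + 188q − 430733 = 0.
Discriminant: 188² + 4·430733 = 35344 + 1722932 = 1758276; √1758276 = 1326.
q = (−188 + 1326)/2 = 569, and p = q + 188 = 757.
Check: 569 · 757 = 430733.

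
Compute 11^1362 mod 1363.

11^1 ≡ 11 (mod 1363)
11^2 ≡ 11^2 = 121 ≡ 121 (mod 1363)
11^4 ≡ 121^2 = 14641 ≡ 1011 (mod 1363)
11^8 ≡ 1011^2 = 1022121 ≡ 1234 (mod 1363)
11^16 ≡ 1234^2 = 1522756 ≡ 285 (mod 1363)
11^32 ≡ 285^2 = 81225 ≡ 808 (mod 1363)
11^64 ≡ 808^2 = 652864 ≡ 1350 (mod 1363)
11^128 ≡ 1350^2 = 1822500 ≡ 169 (mod 1363)
11^256 ≡ 169^2 = 28561 ≡ 1301 (mod 1363)
11^512 ≡ 1301^2 = 1692601 ≡ 1118 (mod 1363)
11^1024 ≡ 1118^2 = 1249924 ≡ 53 (mod 1363)
1362 = 1024 + 256 + 64 + 16 + 2 in binary powers of 2.
So 11^1362 ≡ 53 · 1301 · 1350 · 285 · 121 ≡ 1193 (mod 1363).
Since 1193 ≠ 1, base 11 is a Fermat witness: 1363 is composite.

1193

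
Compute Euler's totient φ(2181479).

2128896

Factor: 2181479 = 89 · 127 · 193.
φ(2181479) = (89−1) · (127−1) · (193−1) = 88 · 126 · 192 = 2128896.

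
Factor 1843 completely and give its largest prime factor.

1843 = 19 · 97
97 is prime.
So 1843 = 19 · 97; the largest prime factor is 97.

97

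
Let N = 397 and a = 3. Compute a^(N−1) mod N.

1

3^1 ≡ 3 (mod 397)
3^2 ≡ 3^2 = 9 ≡ 9 (mod 397)
3^4 ≡ 9^2 = 81 ≡ 81 (mod 397)
3^8 ≡ 81^2 = 6561 ≡ 209 (mod 397)
3^16 ≡ 209^2 = 43681 ≡ 11 (mod 397)
3^32 ≡ 11^2 = 121 ≡ 121 (mod 397)
3^64 ≡ 121^2 = 14641 ≡ 349 (mod 397)
3^128 ≡ 349^2 = 121801 ≡ 319 (mod 397)
3^256 ≡ 319^2 = 101761 ≡ 129 (mod 397)
396 = 256 + 128 + 8 + 4 in binary powers of 2.
So 3^396 ≡ 129 · 319 · 209 · 81 ≡ 1 (mod 397).
Since the result is 1, base 3 gives no evidence that 397 is composite.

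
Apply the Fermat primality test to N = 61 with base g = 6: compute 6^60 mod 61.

1

6^1 ≡ 6 (mod 61)
6^2 ≡ 6^2 = 36 ≡ 36 (mod 61)
6^4 ≡ 36^2 = 1296 ≡ 15 (mod 61)
6^8 ≡ 15^2 = 225 ≡ 42 (mod 61)
6^16 ≡ 42^2 = 1764 ≡ 56 (mod 61)
6^32 ≡ 56^2 = 3136 ≡ 25 (mod 61)
60 = 32 + 16 + 8 + 4 in binary powers of 2.
So 6^60 ≡ 25 · 56 · 42 · 15 ≡ 1 (mod 61).
Since the result is 1, base 6 gives no evidence that 61 is composite.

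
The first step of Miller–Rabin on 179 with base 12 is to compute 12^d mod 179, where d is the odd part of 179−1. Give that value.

1

179 − 1 = 178 = 2^1 · 89, so d = 89.
12^1 ≡ 12 (mod 179)
12^2 ≡ 12^2 = 144 ≡ 144 (mod 179)
12^4 ≡ 144^2 = 20736 ≡ 151 (mod 179)
12^8 ≡ 151^2 = 22801 ≡ 68 (mod 179)
12^16 ≡ 68^2 = 4624 ≡ 149 (mod 179)
12^32 ≡ 149^2 = 22201 ≡ 5 (mod 179)
12^64 ≡ 5^2 = 25 ≡ 25 (mod 179)
89 = 64 + 16 + 8 + 1 in binary powers of 2.
So 12^89 ≡ 25 · 149 · 68 · 12 ≡ 1 (mod 179).
Since 12^d ≡ 1 (mod 179), base 12 does not prove 179 composite.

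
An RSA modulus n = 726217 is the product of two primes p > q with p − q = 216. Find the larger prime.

967

Since p = q + 216, we have 726217 = q(q + 216), so q² + 216q − 726217 = 0.
Discriminant: 216² + 4·726217 = 46656 + 2904868 = 2951524; √2951524 = 1718.
q = (−216 + 1718)/2 = 751, and p = q + 216 = 967.
Check: 751 · 967 = 726217.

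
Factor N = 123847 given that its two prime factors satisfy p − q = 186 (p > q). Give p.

457

Since p = q + 186, we have 123847 = q(q + 186), so q² + 186q − 123847 = 0.
Discriminant: 186² + 4·123847 = 34596 + 495388 = 529984; √529984 = 728.
q = (−186 + 728)/2 = 271, and p = q + 186 = 457.
Check: 271 · 457 = 123847.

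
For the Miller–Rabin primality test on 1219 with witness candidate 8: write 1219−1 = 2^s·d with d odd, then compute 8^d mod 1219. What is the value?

393

1219 − 1 = 1218 = 2^1 · 609, so d = 609.
8^1 ≡ 8 (mod 1219)
8^2 ≡ 8^2 = 64 ≡ 64 (mod 1219)
8^4 ≡ 64^2 = 4096 ≡ 439 (mod 1219)
8^8 ≡ 439^2 = 192721 ≡ 119 (mod 1219)
8^16 ≡ 119^2 = 14161 ≡ 752 (mod 1219)
8^32 ≡ 752^2 = 565504 ≡ 1107 (mod 1219)
8^64 ≡ 1107^2 = 1225449 ≡ 354 (mod 1219)
8^128 ≡ 354^2 = 125316 ≡ 978 (mod 1219)
8^256 ≡ 978^2 = 956484 ≡ 788 (mod 1219)
8^512 ≡ 788^2 = 620944 ≡ 473 (mod 1219)
609 = 512 + 64 + 32 + 1 in binary powers of 2.
So 8^609 ≡ 473 · 354 · 1107 · 8 ≡ 393 (mod 1219).
Squaring chain: 393; never reaches −1, so base 8 is a Miller–Rabin witness that 1219 is composite.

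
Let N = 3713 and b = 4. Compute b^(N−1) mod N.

4^1 ≡ 4 (mod 3713)
4^2 ≡ 4^2 = 16 ≡ 16 (mod 3713)
4^4 ≡ 16^2 = 256 ≡ 256 (mod 3713)
4^8 ≡ 256^2 = 65536 ≡ 2415 (mod 3713)
4^16 ≡ 2415^2 = 5832225 ≡ 2815 (mod 3713)
4^32 ≡ 2815^2 = 7924225 ≡ 683 (mod 3713)
4^64 ≡ 683^2 = 466489 ≡ 2364 (mod 3713)
4^128 ≡ 2364^2 = 5588496 ≡ 431 (mod 3713)
4^256 ≡ 431^2 = 185761 ≡ 111 (mod 3713)
4^512 ≡ 111^2 = 12321 ≡ 1182 (mod 3713)
4^1024 ≡ 1182^2 = 1397124 ≡ 1036 (mod 3713)
4^2048 ≡ 1036^2 = 1073296 ≡ 239 (mod 3713)
3712 = 2048 + 1024 + 512 + 128 in binary powers of 2.
So 4^3712 ≡ 239 · 1036 · 1182 · 431 ≡ 3033 (mod 3713).
Since 3033 ≠ 1, base 4 is a Fermat witness: 3713 is composite.

3033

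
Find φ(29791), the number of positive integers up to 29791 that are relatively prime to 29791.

Factor: 29791 = 31^3.
φ(29791) = 31^2·(31−1) = 28830.

28830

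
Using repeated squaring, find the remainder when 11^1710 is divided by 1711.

11^1 ≡ 11 (mod 1711)
11^2 ≡ 11^2 = 121 ≡ 121 (mod 1711)
11^4 ≡ 121^2 = 14641 ≡ 953 (mod 1711)
11^8 ≡ 953^2 = 908209 ≡ 1379 (mod 1711)
11^16 ≡ 1379^2 = 1901641 ≡ 720 (mod 1711)
11^32 ≡ 720^2 = 518400 ≡ 1678 (mod 1711)
11^64 ≡ 1678^2 = 2815684 ≡ 1089 (mod 1711)
11^128 ≡ 1089^2 = 1185921 ≡ 198 (mod 1711)
11^256 ≡ 198^2 = 39204 ≡ 1562 (mod 1711)
11^512 ≡ 1562^2 = 2439844 ≡ 1669 (mod 1711)
11^1024 ≡ 1669^2 = 2785561 ≡ 53 (mod 1711)
1710 = 1024 + 512 + 128 + 32 + 8 + 4 + 2 in binary powers of 2.
So 11^1710 ≡ 53 · 1669 · 198 · 1678 · 1379 · 953 · 121 ≡ 1078 (mod 1711).
Since 1078 ≠ 1, base 11 is a Fermat witness: 1711 is composite.

1078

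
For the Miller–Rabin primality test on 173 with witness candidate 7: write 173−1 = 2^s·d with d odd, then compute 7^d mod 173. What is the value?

173 − 1 = 172 = 2^2 · 43, so d = 43.
7^1 ≡ 7 (mod 173)
7^2 ≡ 7^2 = 49 ≡ 49 (mod 173)
7^4 ≡ 49^2 = 2401 ≡ 152 (mod 173)
7^8 ≡ 152^2 = 23104 ≡ 95 (mod 173)
7^16 ≡ 95^2 = 9025 ≡ 29 (mod 173)
7^32 ≡ 29^2 = 841 ≡ 149 (mod 173)
43 = 32 + 8 + 2 + 1 in binary powers of 2.
So 7^43 ≡ 149 · 95 · 49 · 7 ≡ 93 (mod 173).
Squaring chain: 93 → 172; reaches −1, so base 7 does not prove 173 composite.

93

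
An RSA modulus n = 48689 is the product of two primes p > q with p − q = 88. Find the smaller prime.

181

Since p = q + 88, we have 48689 = q(q + 88), so q² + 88q − 48689 = 0.
Discriminant: 88² + 4·48689 = 7744 + 194756 = 202500; √202500 = 450.
q = (−88 + 450)/2 = 181, and p = q + 88 = 269.
Check: 181 · 269 = 48689.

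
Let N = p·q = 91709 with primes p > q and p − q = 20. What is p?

313

Since p = q + 20, we have 91709 = q(q + 20), so q² + 20q − 91709 = 0.
Discriminant: 20² + 4·91709 = 400 + 366836 = 367236; √367236 = 606.
q = (−20 + 606)/2 = 293, and p = q + 20 = 313.
Check: 293 · 313 = 91709.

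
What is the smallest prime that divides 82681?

89

82681 is odd.
Digit sum 25, not divisible by 3.
Ends in 1: not divisible by 5.
7: 82681 = 7·11811 + 4
11: 82681 = 11·7516 + 5
13: 82681 = 13·6360 + 1
17: 82681 = 17·4863 + 10
19: 82681 = 19·4351 + 12
23: 82681 = 23·3594 + 19
29: 82681 = 29·2851 + 2
31: 82681 = 31·2667 + 4
37: 82681 = 37·2234 + 23
41: 82681 = 41·2016 + 25
43: 82681 = 43·1922 + 35
47: 82681 = 47·1759 + 8
53: 82681 = 53·1560 + 1
59: 82681 = 59·1401 + 22
61: 82681 = 61·1355 + 26
67: 82681 = 67·1234 + 3
71: 82681 = 71·1164 + 37
73: 82681 = 73·1132 + 45
79: 82681 = 79·1046 + 47
83: 82681 = 83·996 + 13
89: 82681 = 89·929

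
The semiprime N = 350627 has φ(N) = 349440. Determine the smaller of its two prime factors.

φ(n) = (p−1)(q−1) = n − (p+q) + 1, so p + q = 350627 − 349440 + 1 = 1188.
p and q are the roots of t² − 1188t + 350627 = 0.
Discriminant: 1188² − 4·350627 = 1411344 − 1402508 = 8836; √8836 = 94.
q = (1188 − 94)/2 = 547, p = (1188 + 94)/2 = 641.
Check: 547 · 641 = 350627.

547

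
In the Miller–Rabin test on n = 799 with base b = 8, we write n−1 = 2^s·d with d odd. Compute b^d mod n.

49

799 − 1 = 798 = 2^1 · 399, so d = 399.
8^1 ≡ 8 (mod 799)
8^2 ≡ 8^2 = 64 ≡ 64 (mod 799)
8^4 ≡ 64^2 = 4096 ≡ 101 (mod 799)
8^8 ≡ 101^2 = 10201 ≡ 613 (mod 799)
8^16 ≡ 613^2 = 375769 ≡ 239 (mod 799)
8^32 ≡ 239^2 = 57121 ≡ 392 (mod 799)
8^64 ≡ 392^2 = 153664 ≡ 256 (mod 799)
8^128 ≡ 256^2 = 65536 ≡ 18 (mod 799)
8^256 ≡ 18^2 = 324 ≡ 324 (mod 799)
399 = 256 + 128 + 8 + 4 + 2 + 1 in binary powers of 2.
So 8^399 ≡ 324 · 18 · 613 · 101 · 64 · 8 ≡ 49 (mod 799).
Squaring chain: 49; never reaches −1, so base 8 is a Miller–Rabin witness that 799 is composite.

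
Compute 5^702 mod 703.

5^1 ≡ 5 (mod 703)
5^2 ≡ 5^2 = 25 ≡ 25 (mod 703)
5^4 ≡ 25^2 = 625 ≡ 625 (mod 703)
5^8 ≡ 625^2 = 390625 ≡ 460 (mod 703)
5^16 ≡ 460^2 = 211600 ≡ 700 (mod 703)
5^32 ≡ 700^2 = 490000 ≡ 9 (mod 703)
5^64 ≡ 9^2 = 81 ≡ 81 (mod 703)
5^128 ≡ 81^2 = 6561 ≡ 234 (mod 703)
5^256 ≡ 234^2 = 54756 ≡ 625 (mod 703)
5^512 ≡ 625^2 = 390625 ≡ 460 (mod 703)
702 = 512 + 128 + 32 + 16 + 8 + 4 + 2 in binary powers of 2.
So 5^702 ≡ 460 · 234 · 9 · 700 · 460 · 625 · 25 ≡ 628 (mod 703).
Since 628 ≠ 1, base 5 is a Fermat witness: 703 is composite.

628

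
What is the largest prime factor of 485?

485 = 5 · 97
97 is prime.
So 485 = 5 · 97; the largest prime factor is 97.

97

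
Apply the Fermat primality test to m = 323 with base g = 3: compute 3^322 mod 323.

3^1 ≡ 3 (mod 323)
3^2 ≡ 3^2 = 9 ≡ 9 (mod 323)
3^4 ≡ 9^2 = 81 ≡ 81 (mod 323)
3^8 ≡ 81^2 = 6561 ≡ 101 (mod 323)
3^16 ≡ 101^2 = 10201 ≡ 188 (mod 323)
3^32 ≡ 188^2 = 35344 ≡ 137 (mod 323)
3^64 ≡ 137^2 = 18769 ≡ 35 (mod 323)
3^128 ≡ 35^2 = 1225 ≡ 256 (mod 323)
3^256 ≡ 256^2 = 65536 ≡ 290 (mod 323)
322 = 256 + 64 + 2 in binary powers of 2.
So 3^322 ≡ 290 · 35 · 9 ≡ 264 (mod 323).
Since 264 ≠ 1, base 3 is a Fermat witness: 323 is composite.

264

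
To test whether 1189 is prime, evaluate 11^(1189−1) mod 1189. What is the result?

11^1 ≡ 11 (mod 1189)
11^2 ≡ 11^2 = 121 ≡ 121 (mod 1189)
11^4 ≡ 121^2 = 14641 ≡ 373 (mod 1189)
11^8 ≡ 373^2 = 139129 ≡ 16 (mod 1189)
11^16 ≡ 16^2 = 256 ≡ 256 (mod 1189)
11^32 ≡ 256^2 = 65536 ≡ 141 (mod 1189)
11^64 ≡ 141^2 = 19881 ≡ 857 (mod 1189)
11^128 ≡ 857^2 = 734449 ≡ 836 (mod 1189)
11^256 ≡ 836^2 = 698896 ≡ 953 (mod 1189)
11^512 ≡ 953^2 = 908209 ≡ 1002 (mod 1189)
11^1024 ≡ 1002^2 = 1004004 ≡ 488 (mod 1189)
1188 = 1024 + 128 + 32 + 4 in binary powers of 2.
So 11^1188 ≡ 488 · 836 · 141 · 373 ≡ 1009 (mod 1189).
Since 1009 ≠ 1, base 11 is a Fermat witness: 1189 is composite.

1009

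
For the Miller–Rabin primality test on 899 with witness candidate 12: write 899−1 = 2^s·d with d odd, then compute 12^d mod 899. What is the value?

447

899 − 1 = 898 = 2^1 · 449, so d = 449.
12^1 ≡ 12 (mod 899)
12^2 ≡ 12^2 = 144 ≡ 144 (mod 899)
12^4 ≡ 144^2 = 20736 ≡ 59 (mod 899)
12^8 ≡ 59^2 = 3481 ≡ 784 (mod 899)
12^16 ≡ 784^2 = 614656 ≡ 639 (mod 899)
12^32 ≡ 639^2 = 408321 ≡ 175 (mod 899)
12^64 ≡ 175^2 = 30625 ≡ 59 (mod 899)
12^128 ≡ 59^2 = 3481 ≡ 784 (mod 899)
12^256 ≡ 784^2 = 614656 ≡ 639 (mod 899)
449 = 256 + 128 + 64 + 1 in binary powers of 2.
So 12^449 ≡ 639 · 784 · 59 · 12 ≡ 447 (mod 899).
Squaring chain: 447; never reaches −1, so base 12 is a Miller–Rabin witness that 899 is composite.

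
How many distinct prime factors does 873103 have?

5

873103 = 7 · 124729
124729 = 11 · 11339
11339 = 17 · 667
667 = 23 · 29
873103 = 7 · 11 · 17 · 23 · 29, which has 5 distinct prime factors.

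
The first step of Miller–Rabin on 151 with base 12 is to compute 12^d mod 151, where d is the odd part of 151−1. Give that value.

151 − 1 = 150 = 2^1 · 75, so d = 75.
12^1 ≡ 12 (mod 151)
12^2 ≡ 12^2 = 144 ≡ 144 (mod 151)
12^4 ≡ 144^2 = 20736 ≡ 49 (mod 151)
12^8 ≡ 49^2 = 2401 ≡ 136 (mod 151)
12^16 ≡ 136^2 = 18496 ≡ 74 (mod 151)
12^32 ≡ 74^2 = 5476 ≡ 40 (mod 151)
12^64 ≡ 40^2 = 1600 ≡ 90 (mod 151)
75 = 64 + 8 + 2 + 1 in binary powers of 2.
So 12^75 ≡ 90 · 136 · 144 · 12 ≡ 150 (mod 151).
Since 12^d ≡ 150 (mod 151), base 12 does not prove 151 composite.

150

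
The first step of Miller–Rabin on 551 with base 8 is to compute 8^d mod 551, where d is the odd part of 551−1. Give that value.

449

551 − 1 = 550 = 2^1 · 275, so d = 275.
8^1 ≡ 8 (mod 551)
8^2 ≡ 8^2 = 64 ≡ 64 (mod 551)
8^4 ≡ 64^2 = 4096 ≡ 239 (mod 551)
8^8 ≡ 239^2 = 57121 ≡ 368 (mod 551)
8^16 ≡ 368^2 = 135424 ≡ 429 (mod 551)
8^32 ≡ 429^2 = 184041 ≡ 7 (mod 551)
8^64 ≡ 7^2 = 49 ≡ 49 (mod 551)
8^128 ≡ 49^2 = 2401 ≡ 197 (mod 551)
8^256 ≡ 197^2 = 38809 ≡ 239 (mod 551)
275 = 256 + 16 + 2 + 1 in binary powers of 2.
So 8^275 ≡ 239 · 429 · 64 · 8 ≡ 449 (mod 551).
Squaring chain: 449; never reaches −1, so base 8 is a Miller–Rabin witness that 551 is composite.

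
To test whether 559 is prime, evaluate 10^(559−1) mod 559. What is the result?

10^1 ≡ 10 (mod 559)
10^2 ≡ 10^2 = 100 ≡ 100 (mod 559)
10^4 ≡ 100^2 = 10000 ≡ 497 (mod 559)
10^8 ≡ 497^2 = 247009 ≡ 490 (mod 559)
10^16 ≡ 490^2 = 240100 ≡ 289 (mod 559)
10^32 ≡ 289^2 = 83521 ≡ 230 (mod 559)
10^64 ≡ 230^2 = 52900 ≡ 354 (mod 559)
10^128 ≡ 354^2 = 125316 ≡ 100 (mod 559)
10^256 ≡ 100^2 = 10000 ≡ 497 (mod 559)
10^512 ≡ 497^2 = 247009 ≡ 490 (mod 559)
558 = 512 + 32 + 8 + 4 + 2 in binary powers of 2.
So 10^558 ≡ 490 · 230 · 490 · 497 · 100 ≡ 365 (mod 559).
Since 365 ≠ 1, base 10 is a Fermat witness: 559 is composite.

365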